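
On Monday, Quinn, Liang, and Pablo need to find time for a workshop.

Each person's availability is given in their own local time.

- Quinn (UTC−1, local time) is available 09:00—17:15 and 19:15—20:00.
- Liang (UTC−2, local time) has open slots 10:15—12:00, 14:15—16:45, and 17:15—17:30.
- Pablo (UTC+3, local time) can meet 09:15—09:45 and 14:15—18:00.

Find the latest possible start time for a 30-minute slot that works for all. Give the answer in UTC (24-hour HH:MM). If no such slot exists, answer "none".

Quinn → UTC: 10:00–18:15, 20:15–21:00.
Liang → UTC: 12:15–14:00, 16:15–18:45, 19:15–19:30.
Pablo → UTC: 06:15–06:45, 11:15–15:00.
Quinn ∩ Liang: 12:15–14:00, 16:15–18:15.
Quinn ∩ Liang ∩ Pablo: 12:15–14:00.
Windows ≥ 30 min: 12:15–14:00.
Latest start in the last window 12:15–14:00 is 14:00 − 30 min = 13:30.

13:30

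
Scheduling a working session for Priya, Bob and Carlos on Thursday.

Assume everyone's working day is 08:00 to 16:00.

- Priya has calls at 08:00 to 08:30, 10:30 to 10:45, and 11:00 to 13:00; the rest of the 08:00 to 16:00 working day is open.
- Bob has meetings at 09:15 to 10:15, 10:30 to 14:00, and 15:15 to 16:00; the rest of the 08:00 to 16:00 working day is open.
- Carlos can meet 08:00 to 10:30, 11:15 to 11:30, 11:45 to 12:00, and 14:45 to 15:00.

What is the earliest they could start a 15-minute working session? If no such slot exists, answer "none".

Priya free within 08:00–16:00: 08:30–10:30, 10:45–11:00, 13:00–16:00.
Bob free within 08:00–16:00: 08:00–09:15, 10:15–10:30, 14:00–15:15.
Priya ∩ Bob: 08:30–09:15, 10:15–10:30, 14:00–15:15.
Priya ∩ Bob ∩ Carlos: 08:30–09:15, 10:15–10:30, 14:45–15:00.
Windows ≥ 15 min: 08:30–09:15, 10:15–10:30, 14:45–15:00.
Earliest such window starts at 08:30.

08:30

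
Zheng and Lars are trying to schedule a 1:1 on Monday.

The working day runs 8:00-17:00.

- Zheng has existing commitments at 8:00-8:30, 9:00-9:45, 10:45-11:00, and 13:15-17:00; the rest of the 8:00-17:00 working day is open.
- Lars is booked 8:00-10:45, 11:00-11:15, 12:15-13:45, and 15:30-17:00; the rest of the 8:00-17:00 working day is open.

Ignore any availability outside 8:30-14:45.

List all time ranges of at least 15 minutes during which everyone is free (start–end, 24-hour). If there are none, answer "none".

11:15–12:15

Zheng free within 08:00–17:00: 08:30–09:00, 09:45–10:45, 11:00–13:15.
Lars free within 08:00–17:00: 10:45–11:00, 11:15–12:15, 13:45–15:30.
Zheng ∩ Lars: 11:15–12:15.
Restricted to 08:30–14:45: 11:15–12:15.
Windows ≥ 15 min: 11:15–12:15.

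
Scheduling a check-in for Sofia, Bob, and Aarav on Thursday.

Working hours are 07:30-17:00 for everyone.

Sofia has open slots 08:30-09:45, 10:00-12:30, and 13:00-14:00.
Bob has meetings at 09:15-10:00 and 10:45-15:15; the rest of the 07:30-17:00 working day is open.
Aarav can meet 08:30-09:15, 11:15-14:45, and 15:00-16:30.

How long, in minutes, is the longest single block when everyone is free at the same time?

45 minutes

Bob free within 07:30–17:00: 07:30–09:15, 10:00–10:45, 15:15–17:00.
Sofia ∩ Bob: 08:30–09:15, 10:00–10:45.
Sofia ∩ Bob ∩ Aarav: 08:30–09:15.
Single common window of 45 minutes.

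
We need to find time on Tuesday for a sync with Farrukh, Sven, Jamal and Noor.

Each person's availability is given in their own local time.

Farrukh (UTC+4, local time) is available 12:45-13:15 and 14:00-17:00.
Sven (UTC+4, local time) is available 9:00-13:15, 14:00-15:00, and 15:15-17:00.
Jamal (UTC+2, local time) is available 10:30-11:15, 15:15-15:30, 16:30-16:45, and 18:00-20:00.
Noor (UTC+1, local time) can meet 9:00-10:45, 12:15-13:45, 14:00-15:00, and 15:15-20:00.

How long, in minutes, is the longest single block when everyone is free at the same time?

Farrukh → UTC: 08:45–09:15, 10:00–13:00.
Sven → UTC: 05:00–09:15, 10:00–11:00, 11:15–13:00.
Jamal → UTC: 08:30–09:15, 13:15–13:30, 14:30–14:45, 16:00–18:00.
Noor → UTC: 08:00–09:45, 11:15–12:45, 13:00–14:00, 14:15–19:00.
Farrukh ∩ Sven: 08:45–09:15, 10:00–11:00, 11:15–13:00.
Farrukh ∩ Sven ∩ Jamal: 08:45–09:15.
Farrukh ∩ Sven ∩ Jamal ∩ Noor: 08:45–09:15.
Single common window of 30 minutes.

30 minutes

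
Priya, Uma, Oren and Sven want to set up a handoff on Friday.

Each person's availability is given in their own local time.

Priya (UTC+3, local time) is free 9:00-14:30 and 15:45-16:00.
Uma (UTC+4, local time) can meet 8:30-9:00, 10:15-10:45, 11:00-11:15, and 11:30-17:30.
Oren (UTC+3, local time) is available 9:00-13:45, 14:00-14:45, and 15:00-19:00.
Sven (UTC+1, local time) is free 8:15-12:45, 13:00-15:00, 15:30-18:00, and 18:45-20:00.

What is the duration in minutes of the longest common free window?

195 minutes

Priya → UTC: 06:00–11:30, 12:45–13:00.
Uma → UTC: 04:30–05:00, 06:15–06:45, 07:00–07:15, 07:30–13:30.
Oren → UTC: 06:00–10:45, 11:00–11:45, 12:00–16:00.
Sven → UTC: 07:15–11:45, 12:00–14:00, 14:30–17:00, 17:45–19:00.
Priya ∩ Uma: 06:15–06:45, 07:00–07:15, 07:30–11:30, 12:45–13:00.
Priya ∩ Uma ∩ Oren: 06:15–06:45, 07:00–07:15, 07:30–10:45, 11:00–11:30, 12:45–13:00.
Priya ∩ Uma ∩ Oren ∩ Sven: 07:30–10:45, 11:00–11:30, 12:45–13:00.
Common window lengths: 195, 30, 15 min; longest is 195.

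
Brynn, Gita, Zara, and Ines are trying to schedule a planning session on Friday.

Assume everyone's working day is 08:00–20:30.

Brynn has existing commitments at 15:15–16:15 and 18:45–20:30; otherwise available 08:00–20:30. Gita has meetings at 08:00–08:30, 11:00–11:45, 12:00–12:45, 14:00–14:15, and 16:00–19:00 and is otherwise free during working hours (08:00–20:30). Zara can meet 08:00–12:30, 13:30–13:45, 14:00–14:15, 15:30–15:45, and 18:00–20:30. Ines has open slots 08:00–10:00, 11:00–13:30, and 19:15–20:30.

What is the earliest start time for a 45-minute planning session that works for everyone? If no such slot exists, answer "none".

08:30

Brynn free within 08:00–20:30: 08:00–15:15, 16:15–18:45.
Gita free within 08:00–20:30: 08:30–11:00, 11:45–12:00, 12:45–14:00, 14:15–16:00, 19:00–20:30.
Brynn ∩ Gita: 08:30–11:00, 11:45–12:00, 12:45–14:00, 14:15–15:15.
Brynn ∩ Gita ∩ Zara: 08:30–11:00, 11:45–12:00, 13:30–13:45.
Brynn ∩ Gita ∩ Zara ∩ Ines: 08:30–10:00, 11:45–12:00.
Windows ≥ 45 min: 08:30–10:00.
Earliest such window starts at 08:30.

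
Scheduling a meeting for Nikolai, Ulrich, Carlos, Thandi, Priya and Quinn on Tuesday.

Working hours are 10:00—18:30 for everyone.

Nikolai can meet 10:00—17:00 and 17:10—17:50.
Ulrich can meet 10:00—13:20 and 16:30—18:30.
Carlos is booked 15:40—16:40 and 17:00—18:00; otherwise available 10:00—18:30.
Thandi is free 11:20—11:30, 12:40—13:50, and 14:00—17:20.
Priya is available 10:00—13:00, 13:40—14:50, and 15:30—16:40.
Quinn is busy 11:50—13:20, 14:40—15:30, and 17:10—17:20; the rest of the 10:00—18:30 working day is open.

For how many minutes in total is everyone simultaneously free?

Carlos free within 10:00–18:30: 10:00–15:40, 16:40–17:00, 18:00–18:30.
Quinn free within 10:00–18:30: 10:00–11:50, 13:20–14:40, 15:30–17:10, 17:20–18:30.
Nikolai ∩ Ulrich: 10:00–13:20, 16:30–17:00, 17:10–17:50.
Nikolai ∩ Ulrich ∩ Carlos: 10:00–13:20, 16:40–17:00.
Nikolai ∩ Ulrich ∩ Carlos ∩ Thandi: 11:20–11:30, 12:40–13:20, 16:40–17:00.
Nikolai ∩ Ulrich ∩ Carlos ∩ Thandi ∩ Priya: 11:20–11:30, 12:40–13:00.
Nikolai ∩ Ulrich ∩ Carlos ∩ Thandi ∩ Priya ∩ Quinn: 11:20–11:30.
Total common minutes: 10.

10 minutes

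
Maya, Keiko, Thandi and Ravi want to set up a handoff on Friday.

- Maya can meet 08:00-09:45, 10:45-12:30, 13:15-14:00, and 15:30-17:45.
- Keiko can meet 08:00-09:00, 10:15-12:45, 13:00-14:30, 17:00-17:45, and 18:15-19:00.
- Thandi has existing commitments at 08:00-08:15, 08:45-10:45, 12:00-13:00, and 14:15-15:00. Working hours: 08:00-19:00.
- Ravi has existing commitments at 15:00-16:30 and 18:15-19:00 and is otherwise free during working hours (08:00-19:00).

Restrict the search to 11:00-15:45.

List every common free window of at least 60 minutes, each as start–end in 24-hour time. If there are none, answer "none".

11:00–12:00

Thandi free within 08:00–19:00: 08:15–08:45, 10:45–12:00, 13:00–14:15, 15:00–19:00.
Ravi free within 08:00–19:00: 08:00–15:00, 16:30–18:15.
Maya ∩ Keiko: 08:00–09:00, 10:45–12:30, 13:15–14:00, 17:00–17:45.
Maya ∩ Keiko ∩ Thandi: 08:15–08:45, 10:45–12:00, 13:15–14:00, 17:00–17:45.
Maya ∩ Keiko ∩ Thandi ∩ Ravi: 08:15–08:45, 10:45–12:00, 13:15–14:00, 17:00–17:45.
Restricted to 11:00–15:45: 11:00–12:00, 13:15–14:00.
Windows ≥ 60 min: 11:00–12:00.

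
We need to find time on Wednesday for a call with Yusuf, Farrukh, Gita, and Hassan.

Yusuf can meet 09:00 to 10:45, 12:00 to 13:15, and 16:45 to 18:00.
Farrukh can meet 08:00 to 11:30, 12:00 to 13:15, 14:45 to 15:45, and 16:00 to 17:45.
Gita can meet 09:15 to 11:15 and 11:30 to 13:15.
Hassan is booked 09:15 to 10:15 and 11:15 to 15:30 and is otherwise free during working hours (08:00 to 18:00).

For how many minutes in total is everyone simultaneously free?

Hassan free within 08:00–18:00: 08:00–09:15, 10:15–11:15, 15:30–18:00.
Yusuf ∩ Farrukh: 09:00–10:45, 12:00–13:15, 16:45–17:45.
Yusuf ∩ Farrukh ∩ Gita: 09:15–10:45, 12:00–13:15.
Yusuf ∩ Farrukh ∩ Gita ∩ Hassan: 10:15–10:45.
Total common minutes: 30.

30 minutes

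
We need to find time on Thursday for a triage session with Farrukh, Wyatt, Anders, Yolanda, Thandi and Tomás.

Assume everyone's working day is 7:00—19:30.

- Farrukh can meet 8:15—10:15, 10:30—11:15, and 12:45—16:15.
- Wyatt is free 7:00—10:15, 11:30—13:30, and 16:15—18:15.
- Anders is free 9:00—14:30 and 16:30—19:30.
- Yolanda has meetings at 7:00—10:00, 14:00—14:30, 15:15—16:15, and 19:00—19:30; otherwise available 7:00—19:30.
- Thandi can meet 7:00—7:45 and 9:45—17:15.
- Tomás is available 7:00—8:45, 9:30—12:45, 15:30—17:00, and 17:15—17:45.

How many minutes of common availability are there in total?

Yolanda free within 07:00–19:30: 10:00–14:00, 14:30–15:15, 16:15–19:00.
Farrukh ∩ Wyatt: 08:15–10:15, 12:45–13:30.
Farrukh ∩ Wyatt ∩ Anders: 09:00–10:15, 12:45–13:30.
Farrukh ∩ Wyatt ∩ Anders ∩ Yolanda: 10:00–10:15, 12:45–13:30.
Farrukh ∩ Wyatt ∩ Anders ∩ Yolanda ∩ Thandi: 10:00–10:15, 12:45–13:30.
Farrukh ∩ Wyatt ∩ Anders ∩ Yolanda ∩ Thandi ∩ Tomás: 10:00–10:15.
Total common minutes: 15.

15 minutes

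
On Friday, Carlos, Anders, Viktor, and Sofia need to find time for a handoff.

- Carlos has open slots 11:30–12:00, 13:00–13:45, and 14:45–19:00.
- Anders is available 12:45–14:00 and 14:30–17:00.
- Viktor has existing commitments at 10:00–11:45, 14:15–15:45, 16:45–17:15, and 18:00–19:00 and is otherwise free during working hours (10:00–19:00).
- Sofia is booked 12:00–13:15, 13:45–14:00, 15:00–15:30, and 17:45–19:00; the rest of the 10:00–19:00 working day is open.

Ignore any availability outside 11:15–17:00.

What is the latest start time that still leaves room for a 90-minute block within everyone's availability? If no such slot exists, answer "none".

none

Viktor free within 10:00–19:00: 11:45–14:15, 15:45–16:45, 17:15–18:00.
Sofia free within 10:00–19:00: 10:00–12:00, 13:15–13:45, 14:00–15:00, 15:30–17:45.
Carlos ∩ Anders: 13:00–13:45, 14:45–17:00.
Carlos ∩ Anders ∩ Viktor: 13:00–13:45, 15:45–16:45.
Carlos ∩ Anders ∩ Viktor ∩ Sofia: 13:15–13:45, 15:45–16:45.
Restricted to 11:15–17:00: 13:15–13:45, 15:45–16:45.
Windows ≥ 90 min: (none).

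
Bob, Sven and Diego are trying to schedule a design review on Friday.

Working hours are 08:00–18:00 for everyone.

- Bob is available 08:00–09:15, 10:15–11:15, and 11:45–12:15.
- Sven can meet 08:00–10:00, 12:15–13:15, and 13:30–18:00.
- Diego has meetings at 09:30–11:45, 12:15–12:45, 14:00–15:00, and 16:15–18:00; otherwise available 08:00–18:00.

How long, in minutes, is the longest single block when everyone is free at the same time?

Diego free within 08:00–18:00: 08:00–09:30, 11:45–12:15, 12:45–14:00, 15:00–16:15.
Bob ∩ Sven: 08:00–09:15.
Bob ∩ Sven ∩ Diego: 08:00–09:15.
Single common window of 75 minutes.

75 minutes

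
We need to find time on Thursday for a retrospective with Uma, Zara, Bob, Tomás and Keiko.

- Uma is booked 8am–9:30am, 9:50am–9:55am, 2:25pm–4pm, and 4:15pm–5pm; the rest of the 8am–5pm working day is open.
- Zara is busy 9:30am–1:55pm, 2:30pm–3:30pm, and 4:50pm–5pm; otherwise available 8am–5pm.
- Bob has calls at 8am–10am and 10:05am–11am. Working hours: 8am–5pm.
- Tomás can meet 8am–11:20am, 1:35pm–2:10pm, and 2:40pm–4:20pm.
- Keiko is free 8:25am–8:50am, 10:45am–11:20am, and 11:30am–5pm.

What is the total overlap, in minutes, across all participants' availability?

30 minutes

Uma free within 08:00–17:00: 09:30–09:50, 09:55–14:25, 16:00–16:15.
Zara free within 08:00–17:00: 08:00–09:30, 13:55–14:30, 15:30–16:50.
Bob free within 08:00–17:00: 10:00–10:05, 11:00–17:00.
Uma ∩ Zara: 13:55–14:25, 16:00–16:15.
Uma ∩ Zara ∩ Bob: 13:55–14:25, 16:00–16:15.
Uma ∩ Zara ∩ Bob ∩ Tomás: 13:55–14:10, 16:00–16:15.
Uma ∩ Zara ∩ Bob ∩ Tomás ∩ Keiko: 13:55–14:10, 16:00–16:15.
Total common minutes: 15 + 15 = 30.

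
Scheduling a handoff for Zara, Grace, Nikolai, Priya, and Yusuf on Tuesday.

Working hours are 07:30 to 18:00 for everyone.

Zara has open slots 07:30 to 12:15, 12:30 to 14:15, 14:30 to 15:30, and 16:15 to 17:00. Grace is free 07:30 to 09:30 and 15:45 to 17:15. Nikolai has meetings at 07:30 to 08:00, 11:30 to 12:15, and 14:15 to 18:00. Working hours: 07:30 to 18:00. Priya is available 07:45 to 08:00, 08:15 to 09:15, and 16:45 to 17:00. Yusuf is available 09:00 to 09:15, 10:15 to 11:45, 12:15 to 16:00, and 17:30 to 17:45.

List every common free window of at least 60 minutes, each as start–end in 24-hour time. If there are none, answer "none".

none

Nikolai free within 07:30–18:00: 08:00–11:30, 12:15–14:15.
Zara ∩ Grace: 07:30–09:30, 16:15–17:00.
Zara ∩ Grace ∩ Nikolai: 08:00–09:30.
Zara ∩ Grace ∩ Nikolai ∩ Priya: 08:15–09:15.
Zara ∩ Grace ∩ Nikolai ∩ Priya ∩ Yusuf: 09:00–09:15.
Windows ≥ 60 min: (none).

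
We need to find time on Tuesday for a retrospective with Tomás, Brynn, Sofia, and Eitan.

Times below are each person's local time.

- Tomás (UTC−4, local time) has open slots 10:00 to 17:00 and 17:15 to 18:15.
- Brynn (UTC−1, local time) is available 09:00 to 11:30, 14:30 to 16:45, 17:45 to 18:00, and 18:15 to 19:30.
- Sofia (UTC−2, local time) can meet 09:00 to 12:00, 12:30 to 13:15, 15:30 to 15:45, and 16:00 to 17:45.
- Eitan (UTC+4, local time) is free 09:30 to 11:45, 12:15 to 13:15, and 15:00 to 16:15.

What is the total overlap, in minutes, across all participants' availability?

Tomás → UTC: 14:00–21:00, 21:15–22:15.
Brynn → UTC: 10:00–12:30, 15:30–17:45, 18:45–19:00, 19:15–20:30.
Sofia → UTC: 11:00–14:00, 14:30–15:15, 17:30–17:45, 18:00–19:45.
Eitan → UTC: 05:30–07:45, 08:15–09:15, 11:00–12:15.
Tomás ∩ Brynn: 15:30–17:45, 18:45–19:00, 19:15–20:30.
Tomás ∩ Brynn ∩ Sofia: 17:30–17:45, 18:45–19:00, 19:15–19:45.
Tomás ∩ Brynn ∩ Sofia ∩ Eitan: (none).
Total common minutes: 0.

0 minutes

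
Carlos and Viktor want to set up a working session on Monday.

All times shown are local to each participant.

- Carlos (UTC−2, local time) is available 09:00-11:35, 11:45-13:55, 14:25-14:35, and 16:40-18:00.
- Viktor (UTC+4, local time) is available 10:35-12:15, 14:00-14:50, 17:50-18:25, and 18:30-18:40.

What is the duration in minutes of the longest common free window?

35 minutes

Carlos → UTC: 11:00–13:35, 13:45–15:55, 16:25–16:35, 18:40–20:00.
Viktor → UTC: 06:35–08:15, 10:00–10:50, 13:50–14:25, 14:30–14:40.
Carlos ∩ Viktor: 13:50–14:25, 14:30–14:40.
Common window lengths: 35, 10 min; longest is 35.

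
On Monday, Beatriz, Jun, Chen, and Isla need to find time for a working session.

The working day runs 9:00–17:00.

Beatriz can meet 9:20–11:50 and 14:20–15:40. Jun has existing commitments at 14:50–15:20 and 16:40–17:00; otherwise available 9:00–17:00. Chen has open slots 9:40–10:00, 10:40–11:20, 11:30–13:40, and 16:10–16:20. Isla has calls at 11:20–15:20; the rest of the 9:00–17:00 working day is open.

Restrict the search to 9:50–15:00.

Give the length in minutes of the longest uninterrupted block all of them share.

40 minutes

Jun free within 09:00–17:00: 09:00–14:50, 15:20–16:40.
Isla free within 09:00–17:00: 09:00–11:20, 15:20–17:00.
Beatriz ∩ Jun: 09:20–11:50, 14:20–14:50, 15:20–15:40.
Beatriz ∩ Jun ∩ Chen: 09:40–10:00, 10:40–11:20, 11:30–11:50.
Beatriz ∩ Jun ∩ Chen ∩ Isla: 09:40–10:00, 10:40–11:20.
Restricted to 09:50–15:00: 09:50–10:00, 10:40–11:20.
Common window lengths: 10, 40 min; longest is 40.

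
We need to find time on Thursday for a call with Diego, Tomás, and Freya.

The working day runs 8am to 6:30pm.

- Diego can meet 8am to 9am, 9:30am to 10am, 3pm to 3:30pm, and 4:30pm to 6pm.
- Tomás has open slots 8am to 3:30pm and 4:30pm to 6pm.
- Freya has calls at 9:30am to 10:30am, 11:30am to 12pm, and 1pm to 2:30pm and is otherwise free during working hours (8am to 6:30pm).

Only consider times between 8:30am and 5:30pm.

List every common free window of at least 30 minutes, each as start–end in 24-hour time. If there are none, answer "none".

08:30–09:00, 15:00–15:30, 16:30–17:30

Freya free within 08:00–18:30: 08:00–09:30, 10:30–11:30, 12:00–13:00, 14:30–18:30.
Diego ∩ Tomás: 08:00–09:00, 09:30–10:00, 15:00–15:30, 16:30–18:00.
Diego ∩ Tomás ∩ Freya: 08:00–09:00, 15:00–15:30, 16:30–18:00.
Restricted to 08:30–17:30: 08:30–09:00, 15:00–15:30, 16:30–17:30.
Windows ≥ 30 min: 08:30–09:00, 15:00–15:30, 16:30–17:30.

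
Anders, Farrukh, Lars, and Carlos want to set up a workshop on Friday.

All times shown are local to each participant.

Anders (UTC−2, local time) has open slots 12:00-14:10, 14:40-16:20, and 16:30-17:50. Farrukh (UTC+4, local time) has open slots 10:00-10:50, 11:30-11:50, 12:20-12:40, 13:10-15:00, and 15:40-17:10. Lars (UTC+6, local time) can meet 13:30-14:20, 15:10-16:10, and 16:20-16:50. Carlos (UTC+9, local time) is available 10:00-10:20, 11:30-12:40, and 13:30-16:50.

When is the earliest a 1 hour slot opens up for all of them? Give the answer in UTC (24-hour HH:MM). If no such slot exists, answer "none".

none

Anders → UTC: 14:00–16:10, 16:40–18:20, 18:30–19:50.
Farrukh → UTC: 06:00–06:50, 07:30–07:50, 08:20–08:40, 09:10–11:00, 11:40–13:10.
Lars → UTC: 07:30–08:20, 09:10–10:10, 10:20–10:50.
Carlos → UTC: 01:00–01:20, 02:30–03:40, 04:30–07:50.
Anders ∩ Farrukh: (none).
Anders ∩ Farrukh ∩ Lars: (none).
Anders ∩ Farrukh ∩ Lars ∩ Carlos: (none).
Windows ≥ 60 min: (none).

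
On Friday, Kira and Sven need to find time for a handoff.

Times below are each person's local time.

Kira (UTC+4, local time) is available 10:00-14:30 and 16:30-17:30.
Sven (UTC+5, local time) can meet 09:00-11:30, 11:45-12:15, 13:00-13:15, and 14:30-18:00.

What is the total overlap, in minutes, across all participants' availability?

165 minutes

Kira → UTC: 06:00–10:30, 12:30–13:30.
Sven → UTC: 04:00–06:30, 06:45–07:15, 08:00–08:15, 09:30–13:00.
Kira ∩ Sven: 06:00–06:30, 06:45–07:15, 08:00–08:15, 09:30–10:30, 12:30–13:00.
Total common minutes: 30 + 30 + 15 + 60 + 30 = 165.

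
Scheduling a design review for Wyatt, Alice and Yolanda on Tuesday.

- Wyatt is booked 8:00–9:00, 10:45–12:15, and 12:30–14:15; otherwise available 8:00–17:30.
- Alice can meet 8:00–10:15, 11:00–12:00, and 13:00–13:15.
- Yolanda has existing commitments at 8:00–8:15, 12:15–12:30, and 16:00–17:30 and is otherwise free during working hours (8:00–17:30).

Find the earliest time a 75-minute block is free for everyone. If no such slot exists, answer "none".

09:00

Wyatt free within 08:00–17:30: 09:00–10:45, 12:15–12:30, 14:15–17:30.
Yolanda free within 08:00–17:30: 08:15–12:15, 12:30–16:00.
Wyatt ∩ Alice: 09:00–10:15.
Wyatt ∩ Alice ∩ Yolanda: 09:00–10:15.
Windows ≥ 75 min: 09:00–10:15.
Earliest such window starts at 09:00.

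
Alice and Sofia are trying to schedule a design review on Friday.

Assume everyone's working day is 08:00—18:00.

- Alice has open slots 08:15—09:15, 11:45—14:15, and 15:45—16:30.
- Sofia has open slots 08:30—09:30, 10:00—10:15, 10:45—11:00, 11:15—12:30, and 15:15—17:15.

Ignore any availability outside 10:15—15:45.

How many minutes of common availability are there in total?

45 minutes

Alice ∩ Sofia: 08:30–09:15, 11:45–12:30, 15:45–16:30.
Restricted to 10:15–15:45: 11:45–12:30.
Total common minutes: 45.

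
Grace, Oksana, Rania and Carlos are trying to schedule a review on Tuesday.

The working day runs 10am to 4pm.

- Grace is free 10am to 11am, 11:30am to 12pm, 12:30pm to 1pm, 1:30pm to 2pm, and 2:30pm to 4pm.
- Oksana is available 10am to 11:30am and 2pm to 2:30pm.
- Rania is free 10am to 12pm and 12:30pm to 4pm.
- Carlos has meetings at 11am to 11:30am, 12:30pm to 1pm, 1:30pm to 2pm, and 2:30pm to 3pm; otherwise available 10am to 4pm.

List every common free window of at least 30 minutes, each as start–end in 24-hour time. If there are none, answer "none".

10:00–11:00

Carlos free within 10:00–16:00: 10:00–11:00, 11:30–12:30, 13:00–13:30, 14:00–14:30, 15:00–16:00.
Grace ∩ Oksana: 10:00–11:00.
Grace ∩ Oksana ∩ Rania: 10:00–11:00.
Grace ∩ Oksana ∩ Rania ∩ Carlos: 10:00–11:00.
Windows ≥ 30 min: 10:00–11:00.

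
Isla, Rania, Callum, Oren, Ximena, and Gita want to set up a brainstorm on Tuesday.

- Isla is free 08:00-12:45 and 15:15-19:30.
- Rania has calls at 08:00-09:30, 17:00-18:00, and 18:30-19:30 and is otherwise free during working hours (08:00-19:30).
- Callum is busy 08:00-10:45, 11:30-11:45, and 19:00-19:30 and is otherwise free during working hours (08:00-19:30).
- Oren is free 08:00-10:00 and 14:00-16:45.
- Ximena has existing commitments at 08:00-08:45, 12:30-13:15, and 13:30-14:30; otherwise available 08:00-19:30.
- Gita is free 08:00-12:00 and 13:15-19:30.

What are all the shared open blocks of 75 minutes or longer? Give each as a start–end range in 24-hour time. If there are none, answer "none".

Rania free within 08:00–19:30: 09:30–17:00, 18:00–18:30.
Callum free within 08:00–19:30: 10:45–11:30, 11:45–19:00.
Ximena free within 08:00–19:30: 08:45–12:30, 13:15–13:30, 14:30–19:30.
Isla ∩ Rania: 09:30–12:45, 15:15–17:00, 18:00–18:30.
Isla ∩ Rania ∩ Callum: 10:45–11:30, 11:45–12:45, 15:15–17:00, 18:00–18:30.
Isla ∩ Rania ∩ Callum ∩ Oren: 15:15–16:45.
Isla ∩ Rania ∩ Callum ∩ Oren ∩ Ximena: 15:15–16:45.
Isla ∩ Rania ∩ Callum ∩ Oren ∩ Ximena ∩ Gita: 15:15–16:45.
Windows ≥ 75 min: 15:15–16:45.

15:15–16:45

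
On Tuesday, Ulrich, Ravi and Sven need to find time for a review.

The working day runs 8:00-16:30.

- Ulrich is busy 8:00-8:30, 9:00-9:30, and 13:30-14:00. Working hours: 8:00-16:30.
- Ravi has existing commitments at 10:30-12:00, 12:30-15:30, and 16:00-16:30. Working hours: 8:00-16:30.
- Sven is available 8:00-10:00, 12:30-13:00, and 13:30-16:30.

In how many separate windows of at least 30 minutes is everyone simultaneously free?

3

Ulrich free within 08:00–16:30: 08:30–09:00, 09:30–13:30, 14:00–16:30.
Ravi free within 08:00–16:30: 08:00–10:30, 12:00–12:30, 15:30–16:00.
Ulrich ∩ Ravi: 08:30–09:00, 09:30–10:30, 12:00–12:30, 15:30–16:00.
Ulrich ∩ Ravi ∩ Sven: 08:30–09:00, 09:30–10:00, 15:30–16:00.
Windows ≥ 30 min: 08:30–09:00, 09:30–10:00, 15:30–16:00.
That's 3 windows.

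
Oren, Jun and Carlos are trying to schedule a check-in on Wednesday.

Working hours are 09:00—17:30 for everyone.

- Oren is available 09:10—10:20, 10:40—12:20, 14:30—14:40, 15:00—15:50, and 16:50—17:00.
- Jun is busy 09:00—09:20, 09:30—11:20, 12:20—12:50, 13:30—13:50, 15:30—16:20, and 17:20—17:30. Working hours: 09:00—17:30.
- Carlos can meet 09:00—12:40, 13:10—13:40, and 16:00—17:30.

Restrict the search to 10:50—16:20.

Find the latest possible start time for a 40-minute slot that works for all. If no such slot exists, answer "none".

Jun free within 09:00–17:30: 09:20–09:30, 11:20–12:20, 12:50–13:30, 13:50–15:30, 16:20–17:20.
Oren ∩ Jun: 09:20–09:30, 11:20–12:20, 14:30–14:40, 15:00–15:30, 16:50–17:00.
Oren ∩ Jun ∩ Carlos: 09:20–09:30, 11:20–12:20, 16:50–17:00.
Restricted to 10:50–16:20: 11:20–12:20.
Windows ≥ 40 min: 11:20–12:20.
Latest start in the last window 11:20–12:20 is 12:20 − 40 min = 11:40.

11:40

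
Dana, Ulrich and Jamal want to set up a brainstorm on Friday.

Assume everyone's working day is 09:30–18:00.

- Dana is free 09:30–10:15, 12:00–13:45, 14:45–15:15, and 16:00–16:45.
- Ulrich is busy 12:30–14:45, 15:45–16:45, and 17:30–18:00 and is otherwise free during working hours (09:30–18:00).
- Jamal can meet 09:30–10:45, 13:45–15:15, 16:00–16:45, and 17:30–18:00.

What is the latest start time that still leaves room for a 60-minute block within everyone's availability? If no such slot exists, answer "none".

Ulrich free within 09:30–18:00: 09:30–12:30, 14:45–15:45, 16:45–17:30.
Dana ∩ Ulrich: 09:30–10:15, 12:00–12:30, 14:45–15:15.
Dana ∩ Ulrich ∩ Jamal: 09:30–10:15, 14:45–15:15.
Windows ≥ 60 min: (none).

none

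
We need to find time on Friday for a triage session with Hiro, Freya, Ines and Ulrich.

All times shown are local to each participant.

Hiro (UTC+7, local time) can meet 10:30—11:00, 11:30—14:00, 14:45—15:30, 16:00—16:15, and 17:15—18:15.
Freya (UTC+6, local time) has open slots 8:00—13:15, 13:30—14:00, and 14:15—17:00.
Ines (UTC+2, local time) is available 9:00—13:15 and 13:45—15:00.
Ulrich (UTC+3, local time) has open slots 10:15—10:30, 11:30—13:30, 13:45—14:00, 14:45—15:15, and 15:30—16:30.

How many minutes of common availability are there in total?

45 minutes

Hiro → UTC: 03:30–04:00, 04:30–07:00, 07:45–08:30, 09:00–09:15, 10:15–11:15.
Freya → UTC: 02:00–07:15, 07:30–08:00, 08:15–11:00.
Ines → UTC: 07:00–11:15, 11:45–13:00.
Ulrich → UTC: 07:15–07:30, 08:30–10:30, 10:45–11:00, 11:45–12:15, 12:30–13:30.
Hiro ∩ Freya: 03:30–04:00, 04:30–07:00, 07:45–08:00, 08:15–08:30, 09:00–09:15, 10:15–11:00.
Hiro ∩ Freya ∩ Ines: 07:45–08:00, 08:15–08:30, 09:00–09:15, 10:15–11:00.
Hiro ∩ Freya ∩ Ines ∩ Ulrich: 09:00–09:15, 10:15–10:30, 10:45–11:00.
Total common minutes: 15 + 15 + 15 = 45.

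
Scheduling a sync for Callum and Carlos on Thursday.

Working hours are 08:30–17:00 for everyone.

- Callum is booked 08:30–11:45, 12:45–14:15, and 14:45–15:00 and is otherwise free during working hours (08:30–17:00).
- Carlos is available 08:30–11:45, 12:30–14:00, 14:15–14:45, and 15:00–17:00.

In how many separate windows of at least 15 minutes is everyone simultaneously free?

Callum free within 08:30–17:00: 11:45–12:45, 14:15–14:45, 15:00–17:00.
Callum ∩ Carlos: 12:30–12:45, 14:15–14:45, 15:00–17:00.
Windows ≥ 15 min: 12:30–12:45, 14:15–14:45, 15:00–17:00.
That's 3 windows.

3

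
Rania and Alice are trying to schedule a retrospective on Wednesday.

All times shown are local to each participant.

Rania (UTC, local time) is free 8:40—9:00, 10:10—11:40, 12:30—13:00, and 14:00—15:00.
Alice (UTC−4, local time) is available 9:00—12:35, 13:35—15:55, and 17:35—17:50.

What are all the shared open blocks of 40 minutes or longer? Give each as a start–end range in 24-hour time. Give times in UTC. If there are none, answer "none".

14:00–15:00

Rania → UTC: 08:40–09:00, 10:10–11:40, 12:30–13:00, 14:00–15:00.
Alice → UTC: 13:00–16:35, 17:35–19:55, 21:35–21:50.
Rania ∩ Alice: 14:00–15:00.
Windows ≥ 40 min: 14:00–15:00.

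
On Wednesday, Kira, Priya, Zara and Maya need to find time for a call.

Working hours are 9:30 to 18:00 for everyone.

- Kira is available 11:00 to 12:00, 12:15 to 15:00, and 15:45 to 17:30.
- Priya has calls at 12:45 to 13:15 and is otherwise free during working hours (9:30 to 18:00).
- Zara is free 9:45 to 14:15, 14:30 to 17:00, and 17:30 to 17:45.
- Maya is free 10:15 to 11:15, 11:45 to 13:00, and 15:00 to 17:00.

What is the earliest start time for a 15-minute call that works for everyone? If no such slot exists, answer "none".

11:00

Priya free within 09:30–18:00: 09:30–12:45, 13:15–18:00.
Kira ∩ Priya: 11:00–12:00, 12:15–12:45, 13:15–15:00, 15:45–17:30.
Kira ∩ Priya ∩ Zara: 11:00–12:00, 12:15–12:45, 13:15–14:15, 14:30–15:00, 15:45–17:00.
Kira ∩ Priya ∩ Zara ∩ Maya: 11:00–11:15, 11:45–12:00, 12:15–12:45, 15:45–17:00.
Windows ≥ 15 min: 11:00–11:15, 11:45–12:00, 12:15–12:45, 15:45–17:00.
Earliest such window starts at 11:00.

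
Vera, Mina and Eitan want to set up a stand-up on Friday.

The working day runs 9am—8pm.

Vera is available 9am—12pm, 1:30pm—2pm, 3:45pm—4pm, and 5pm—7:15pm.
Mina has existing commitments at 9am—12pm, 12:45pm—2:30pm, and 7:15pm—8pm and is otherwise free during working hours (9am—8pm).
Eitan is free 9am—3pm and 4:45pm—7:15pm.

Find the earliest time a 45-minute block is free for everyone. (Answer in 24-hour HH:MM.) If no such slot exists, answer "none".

Mina free within 09:00–20:00: 12:00–12:45, 14:30–19:15.
Vera ∩ Mina: 15:45–16:00, 17:00–19:15.
Vera ∩ Mina ∩ Eitan: 17:00–19:15.
Windows ≥ 45 min: 17:00–19:15.
Earliest such window starts at 17:00.

17:00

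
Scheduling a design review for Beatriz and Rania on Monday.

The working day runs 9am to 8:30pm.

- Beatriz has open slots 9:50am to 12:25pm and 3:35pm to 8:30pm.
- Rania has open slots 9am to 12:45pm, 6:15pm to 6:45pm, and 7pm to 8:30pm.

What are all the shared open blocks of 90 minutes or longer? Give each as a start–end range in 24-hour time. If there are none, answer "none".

09:50–12:25, 19:00–20:30

Beatriz ∩ Rania: 09:50–12:25, 18:15–18:45, 19:00–20:30.
Windows ≥ 90 min: 09:50–12:25, 19:00–20:30.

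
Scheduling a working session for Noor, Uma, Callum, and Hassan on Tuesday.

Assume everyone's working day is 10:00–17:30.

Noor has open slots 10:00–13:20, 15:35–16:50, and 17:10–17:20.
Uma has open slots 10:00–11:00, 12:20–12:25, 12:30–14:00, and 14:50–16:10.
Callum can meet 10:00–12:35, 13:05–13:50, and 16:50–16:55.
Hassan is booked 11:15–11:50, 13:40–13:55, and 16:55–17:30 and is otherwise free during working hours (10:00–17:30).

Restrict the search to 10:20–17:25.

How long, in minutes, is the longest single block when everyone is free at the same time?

40 minutes

Hassan free within 10:00–17:30: 10:00–11:15, 11:50–13:40, 13:55–16:55.
Noor ∩ Uma: 10:00–11:00, 12:20–12:25, 12:30–13:20, 15:35–16:10.
Noor ∩ Uma ∩ Callum: 10:00–11:00, 12:20–12:25, 12:30–12:35, 13:05–13:20.
Noor ∩ Uma ∩ Callum ∩ Hassan: 10:00–11:00, 12:20–12:25, 12:30–12:35, 13:05–13:20.
Restricted to 10:20–17:25: 10:20–11:00, 12:20–12:25, 12:30–12:35, 13:05–13:20.
Common window lengths: 40, 5, 5, 15 min; longest is 40.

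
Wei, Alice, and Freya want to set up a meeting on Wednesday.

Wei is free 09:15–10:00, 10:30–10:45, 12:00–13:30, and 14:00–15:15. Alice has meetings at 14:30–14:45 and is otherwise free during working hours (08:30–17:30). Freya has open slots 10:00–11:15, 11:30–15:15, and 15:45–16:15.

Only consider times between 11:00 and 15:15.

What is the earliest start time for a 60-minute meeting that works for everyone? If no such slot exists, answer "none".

12:00

Alice free within 08:30–17:30: 08:30–14:30, 14:45–17:30.
Wei ∩ Alice: 09:15–10:00, 10:30–10:45, 12:00–13:30, 14:00–14:30, 14:45–15:15.
Wei ∩ Alice ∩ Freya: 10:30–10:45, 12:00–13:30, 14:00–14:30, 14:45–15:15.
Restricted to 11:00–15:15: 12:00–13:30, 14:00–14:30, 14:45–15:15.
Windows ≥ 60 min: 12:00–13:30.
Earliest such window starts at 12:00.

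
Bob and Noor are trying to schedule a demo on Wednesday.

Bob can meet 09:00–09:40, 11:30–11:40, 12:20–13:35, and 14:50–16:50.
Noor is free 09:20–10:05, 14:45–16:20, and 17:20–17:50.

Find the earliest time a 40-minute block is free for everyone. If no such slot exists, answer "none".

Bob ∩ Noor: 09:20–09:40, 14:50–16:20.
Windows ≥ 40 min: 14:50–16:20.
Earliest such window starts at 14:50.

14:50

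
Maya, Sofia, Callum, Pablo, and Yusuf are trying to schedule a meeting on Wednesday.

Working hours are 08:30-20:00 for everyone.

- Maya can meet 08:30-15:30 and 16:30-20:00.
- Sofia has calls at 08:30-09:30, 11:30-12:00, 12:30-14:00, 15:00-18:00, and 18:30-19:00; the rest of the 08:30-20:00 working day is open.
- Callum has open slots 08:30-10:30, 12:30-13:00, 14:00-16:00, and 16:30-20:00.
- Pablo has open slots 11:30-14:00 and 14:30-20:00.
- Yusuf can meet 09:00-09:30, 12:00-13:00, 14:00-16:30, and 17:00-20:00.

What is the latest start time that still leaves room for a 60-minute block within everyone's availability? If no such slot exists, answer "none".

Sofia free within 08:30–20:00: 09:30–11:30, 12:00–12:30, 14:00–15:00, 18:00–18:30, 19:00–20:00.
Maya ∩ Sofia: 09:30–11:30, 12:00–12:30, 14:00–15:00, 18:00–18:30, 19:00–20:00.
Maya ∩ Sofia ∩ Callum: 09:30–10:30, 14:00–15:00, 18:00–18:30, 19:00–20:00.
Maya ∩ Sofia ∩ Callum ∩ Pablo: 14:30–15:00, 18:00–18:30, 19:00–20:00.
Maya ∩ Sofia ∩ Callum ∩ Pablo ∩ Yusuf: 14:30–15:00, 18:00–18:30, 19:00–20:00.
Windows ≥ 60 min: 19:00–20:00.
Latest start in the last window 19:00–20:00 is 20:00 − 60 min = 19:00.

19:00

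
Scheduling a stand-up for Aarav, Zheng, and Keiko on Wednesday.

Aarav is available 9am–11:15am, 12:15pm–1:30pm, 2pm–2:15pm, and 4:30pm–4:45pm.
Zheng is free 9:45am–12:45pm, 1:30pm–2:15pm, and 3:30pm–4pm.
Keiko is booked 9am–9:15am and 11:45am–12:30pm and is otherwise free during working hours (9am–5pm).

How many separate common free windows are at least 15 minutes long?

Keiko free within 09:00–17:00: 09:15–11:45, 12:30–17:00.
Aarav ∩ Zheng: 09:45–11:15, 12:15–12:45, 14:00–14:15.
Aarav ∩ Zheng ∩ Keiko: 09:45–11:15, 12:30–12:45, 14:00–14:15.
Windows ≥ 15 min: 09:45–11:15, 12:30–12:45, 14:00–14:15.
That's 3 windows.

3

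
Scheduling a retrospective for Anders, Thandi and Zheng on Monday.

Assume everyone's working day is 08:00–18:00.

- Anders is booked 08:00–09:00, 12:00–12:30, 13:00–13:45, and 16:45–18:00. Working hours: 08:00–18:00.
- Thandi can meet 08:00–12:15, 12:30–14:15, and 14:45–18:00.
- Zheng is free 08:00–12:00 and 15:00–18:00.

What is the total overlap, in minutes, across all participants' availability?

Anders free within 08:00–18:00: 09:00–12:00, 12:30–13:00, 13:45–16:45.
Anders ∩ Thandi: 09:00–12:00, 12:30–13:00, 13:45–14:15, 14:45–16:45.
Anders ∩ Thandi ∩ Zheng: 09:00–12:00, 15:00–16:45.
Total common minutes: 180 + 105 = 285.

285 minutes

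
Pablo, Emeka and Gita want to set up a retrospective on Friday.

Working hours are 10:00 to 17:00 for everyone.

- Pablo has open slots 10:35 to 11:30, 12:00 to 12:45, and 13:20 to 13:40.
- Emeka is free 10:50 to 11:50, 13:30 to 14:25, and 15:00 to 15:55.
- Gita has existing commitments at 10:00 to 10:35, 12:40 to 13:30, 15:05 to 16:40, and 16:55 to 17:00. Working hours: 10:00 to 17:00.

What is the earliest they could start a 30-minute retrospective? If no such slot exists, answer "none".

Gita free within 10:00–17:00: 10:35–12:40, 13:30–15:05, 16:40–16:55.
Pablo ∩ Emeka: 10:50–11:30, 13:30–13:40.
Pablo ∩ Emeka ∩ Gita: 10:50–11:30, 13:30–13:40.
Windows ≥ 30 min: 10:50–11:30.
Earliest such window starts at 10:50.

10:50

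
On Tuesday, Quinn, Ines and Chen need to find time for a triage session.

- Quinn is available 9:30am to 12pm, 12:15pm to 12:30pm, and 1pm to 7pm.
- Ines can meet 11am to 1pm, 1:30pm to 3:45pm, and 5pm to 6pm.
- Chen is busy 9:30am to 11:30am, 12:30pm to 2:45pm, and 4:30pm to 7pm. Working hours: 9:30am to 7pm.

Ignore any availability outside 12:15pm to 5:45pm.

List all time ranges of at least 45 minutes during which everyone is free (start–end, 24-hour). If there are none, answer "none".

14:45–15:45

Chen free within 09:30–19:00: 11:30–12:30, 14:45–16:30.
Quinn ∩ Ines: 11:00–12:00, 12:15–12:30, 13:30–15:45, 17:00–18:00.
Quinn ∩ Ines ∩ Chen: 11:30–12:00, 12:15–12:30, 14:45–15:45.
Restricted to 12:15–17:45: 12:15–12:30, 14:45–15:45.
Windows ≥ 45 min: 14:45–15:45.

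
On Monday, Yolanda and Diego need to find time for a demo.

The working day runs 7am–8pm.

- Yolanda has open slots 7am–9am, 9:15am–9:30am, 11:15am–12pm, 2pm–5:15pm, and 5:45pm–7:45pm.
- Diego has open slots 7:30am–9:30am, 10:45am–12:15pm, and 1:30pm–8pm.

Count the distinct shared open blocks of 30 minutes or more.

4

Yolanda ∩ Diego: 07:30–09:00, 09:15–09:30, 11:15–12:00, 14:00–17:15, 17:45–19:45.
Windows ≥ 30 min: 07:30–09:00, 11:15–12:00, 14:00–17:15, 17:45–19:45.
That's 4 windows.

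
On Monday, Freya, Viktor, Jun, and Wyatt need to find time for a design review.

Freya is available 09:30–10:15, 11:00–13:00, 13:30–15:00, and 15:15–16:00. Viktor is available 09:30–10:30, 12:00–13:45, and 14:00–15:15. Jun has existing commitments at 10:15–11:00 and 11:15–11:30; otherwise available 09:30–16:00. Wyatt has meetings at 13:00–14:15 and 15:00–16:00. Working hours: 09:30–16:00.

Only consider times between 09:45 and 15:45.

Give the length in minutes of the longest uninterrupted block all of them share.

60 minutes

Jun free within 09:30–16:00: 09:30–10:15, 11:00–11:15, 11:30–16:00.
Wyatt free within 09:30–16:00: 09:30–13:00, 14:15–15:00.
Freya ∩ Viktor: 09:30–10:15, 12:00–13:00, 13:30–13:45, 14:00–15:00.
Freya ∩ Viktor ∩ Jun: 09:30–10:15, 12:00–13:00, 13:30–13:45, 14:00–15:00.
Freya ∩ Viktor ∩ Jun ∩ Wyatt: 09:30–10:15, 12:00–13:00, 14:15–15:00.
Restricted to 09:45–15:45: 09:45–10:15, 12:00–13:00, 14:15–15:00.
Common window lengths: 30, 60, 45 min; longest is 60.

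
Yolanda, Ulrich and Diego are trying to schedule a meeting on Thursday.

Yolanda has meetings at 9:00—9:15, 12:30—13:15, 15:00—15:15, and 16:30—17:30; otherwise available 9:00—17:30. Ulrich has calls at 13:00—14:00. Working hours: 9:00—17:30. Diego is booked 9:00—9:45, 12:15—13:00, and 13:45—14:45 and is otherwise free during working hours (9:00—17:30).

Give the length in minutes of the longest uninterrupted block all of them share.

Yolanda free within 09:00–17:30: 09:15–12:30, 13:15–15:00, 15:15–16:30.
Ulrich free within 09:00–17:30: 09:00–13:00, 14:00–17:30.
Diego free within 09:00–17:30: 09:45–12:15, 13:00–13:45, 14:45–17:30.
Yolanda ∩ Ulrich: 09:15–12:30, 14:00–15:00, 15:15–16:30.
Yolanda ∩ Ulrich ∩ Diego: 09:45–12:15, 14:45–15:00, 15:15–16:30.
Common window lengths: 150, 15, 75 min; longest is 150.

150 minutes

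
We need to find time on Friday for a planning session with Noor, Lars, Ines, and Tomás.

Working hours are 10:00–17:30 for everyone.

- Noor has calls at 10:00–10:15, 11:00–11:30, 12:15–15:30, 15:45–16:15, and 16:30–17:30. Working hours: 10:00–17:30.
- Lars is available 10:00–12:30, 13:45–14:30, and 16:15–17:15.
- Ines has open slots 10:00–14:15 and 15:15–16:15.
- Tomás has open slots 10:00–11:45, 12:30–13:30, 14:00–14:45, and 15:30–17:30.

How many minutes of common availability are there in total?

60 minutes

Noor free within 10:00–17:30: 10:15–11:00, 11:30–12:15, 15:30–15:45, 16:15–16:30.
Noor ∩ Lars: 10:15–11:00, 11:30–12:15, 16:15–16:30.
Noor ∩ Lars ∩ Ines: 10:15–11:00, 11:30–12:15.
Noor ∩ Lars ∩ Ines ∩ Tomás: 10:15–11:00, 11:30–11:45.
Total common minutes: 45 + 15 = 60.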